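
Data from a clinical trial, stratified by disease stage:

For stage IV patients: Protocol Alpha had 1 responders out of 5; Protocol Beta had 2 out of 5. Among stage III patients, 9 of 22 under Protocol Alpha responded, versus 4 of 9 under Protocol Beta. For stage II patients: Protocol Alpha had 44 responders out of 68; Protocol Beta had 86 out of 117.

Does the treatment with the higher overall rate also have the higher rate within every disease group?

Yes

Stage IV: Protocol Alpha 1/5 = 20.0%, Protocol Beta 2/5 = 40.0% → Protocol Beta
Stage III: Protocol Alpha 9/22 = 40.9%, Protocol Beta 4/9 = 44.4% → Protocol Beta
Stage II: Protocol Alpha 44/68 = 64.7%, Protocol Beta 86/117 = 73.5% → Protocol Beta
Overall: Protocol Alpha 54/95 = 56.8%, Protocol Beta 92/131 = 70.2% → Protocol Beta
Protocol Beta wins overall and in every disease group — no reversal.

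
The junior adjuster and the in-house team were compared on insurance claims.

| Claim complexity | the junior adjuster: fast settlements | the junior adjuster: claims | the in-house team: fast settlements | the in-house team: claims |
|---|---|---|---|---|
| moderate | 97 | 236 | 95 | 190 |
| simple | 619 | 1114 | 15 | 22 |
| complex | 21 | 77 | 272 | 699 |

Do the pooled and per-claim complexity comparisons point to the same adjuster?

No

Moderate: the junior adjuster 97/236 = 41.1%, the in-house team 95/190 = 50.0% → the in-house team
Simple: the junior adjuster 619/1114 = 55.6%, the in-house team 15/22 = 68.2% → the in-house team
Complex: the junior adjuster 21/77 = 27.3%, the in-house team 272/699 = 38.9% → the in-house team
Overall: the junior adjuster 737/1427 = 51.6%, the in-house team 382/911 = 41.9% → the junior adjuster
The in-house team wins each claim group but the junior adjuster wins overall — the comparison reverses. The in-house team's claims skew toward complex, which has a lower base rate.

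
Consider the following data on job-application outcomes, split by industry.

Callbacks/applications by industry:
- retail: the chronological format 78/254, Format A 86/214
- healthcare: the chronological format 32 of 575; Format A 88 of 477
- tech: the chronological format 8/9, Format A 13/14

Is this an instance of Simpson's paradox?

No

Retail: the chronological format 78/254 = 30.7%, Format A 86/214 = 40.2% → Format A
Healthcare: the chronological format 32/575 = 5.6%, Format A 88/477 = 18.4% → Format A
Tech: the chronological format 8/9 = 88.9%, Format A 13/14 = 92.9% → Format A
Overall: the chronological format 118/838 = 14.1%, Format A 187/705 = 26.5% → Format A
Format A wins overall and in every industry group — no reversal.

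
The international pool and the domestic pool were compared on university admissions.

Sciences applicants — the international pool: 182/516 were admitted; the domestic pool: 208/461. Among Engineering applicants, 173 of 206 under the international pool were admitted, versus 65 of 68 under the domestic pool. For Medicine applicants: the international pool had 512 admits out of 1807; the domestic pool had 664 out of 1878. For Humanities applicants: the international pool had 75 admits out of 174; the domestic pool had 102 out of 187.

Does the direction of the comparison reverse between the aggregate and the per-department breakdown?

No

Sciences: the international pool 182/516 = 35.3%, the domestic pool 208/461 = 45.1% → the domestic pool
Engineering: the international pool 173/206 = 84.0%, the domestic pool 65/68 = 95.6% → the domestic pool
Medicine: the international pool 512/1807 = 28.3%, the domestic pool 664/1878 = 35.4% → the domestic pool
Humanities: the international pool 75/174 = 43.1%, the domestic pool 102/187 = 54.5% → the domestic pool
Overall: the international pool 942/2703 = 34.9%, the domestic pool 1039/2594 = 40.1% → the domestic pool
The domestic pool wins overall and in every department group — no reversal.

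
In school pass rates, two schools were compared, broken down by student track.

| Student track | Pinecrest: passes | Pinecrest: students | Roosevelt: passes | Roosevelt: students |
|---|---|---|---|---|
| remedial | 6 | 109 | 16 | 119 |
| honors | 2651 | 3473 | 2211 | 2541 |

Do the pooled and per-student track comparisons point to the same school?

Remedial: Pinecrest 6/109 = 5.5%, Roosevelt 16/119 = 13.4% → Roosevelt
Honors: Pinecrest 2651/3473 = 76.3%, Roosevelt 2211/2541 = 87.0% → Roosevelt
Overall: Pinecrest 2657/3582 = 74.2%, Roosevelt 2227/2660 = 83.7% → Roosevelt
Roosevelt wins overall and in every student group — no reversal.

Yes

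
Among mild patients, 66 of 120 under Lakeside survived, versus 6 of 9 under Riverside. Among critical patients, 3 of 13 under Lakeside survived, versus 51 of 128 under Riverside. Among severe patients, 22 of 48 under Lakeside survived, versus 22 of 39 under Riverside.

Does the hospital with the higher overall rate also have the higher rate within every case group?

Mild: Lakeside 66/120 = 55.0%, Riverside 6/9 = 66.7% → Riverside
Critical: Lakeside 3/13 = 23.1%, Riverside 51/128 = 39.8% → Riverside
Severe: Lakeside 22/48 = 45.8%, Riverside 22/39 = 56.4% → Riverside
Overall: Lakeside 91/181 = 50.3%, Riverside 79/176 = 44.9% → Lakeside
Riverside wins each case group but Lakeside wins overall — the comparison reverses. Riverside's patients skew toward critical, which has a lower base rate.

No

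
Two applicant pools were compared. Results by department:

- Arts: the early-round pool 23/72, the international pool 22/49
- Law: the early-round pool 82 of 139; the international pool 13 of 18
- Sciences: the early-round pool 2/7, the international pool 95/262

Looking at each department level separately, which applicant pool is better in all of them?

Arts: the early-round pool 23/72 = 31.9%, the international pool 22/49 = 44.9% → the international pool
Law: the early-round pool 82/139 = 59.0%, the international pool 13/18 = 72.2% → the international pool
Sciences: the early-round pool 2/7 = 28.6%, the international pool 95/262 = 36.3% → the international pool
The international pool has the higher rate in all 3 groups.

the international pool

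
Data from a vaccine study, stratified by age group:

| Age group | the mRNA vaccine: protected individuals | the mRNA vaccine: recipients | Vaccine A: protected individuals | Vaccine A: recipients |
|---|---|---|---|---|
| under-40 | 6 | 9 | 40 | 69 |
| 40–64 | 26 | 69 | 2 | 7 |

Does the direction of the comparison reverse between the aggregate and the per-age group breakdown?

Yes

Under-40: the mRNA vaccine 6/9 = 66.7%, Vaccine A 40/69 = 58.0% → the mRNA vaccine
40–64: the mRNA vaccine 26/69 = 37.7%, Vaccine A 2/7 = 28.6% → the mRNA vaccine
Overall: the mRNA vaccine 32/78 = 41.0%, Vaccine A 42/76 = 55.3% → Vaccine A
The mRNA vaccine wins each age group but Vaccine A wins overall — the comparison reverses. The mRNA vaccine's recipients skew toward 40–64, which has a lower base rate.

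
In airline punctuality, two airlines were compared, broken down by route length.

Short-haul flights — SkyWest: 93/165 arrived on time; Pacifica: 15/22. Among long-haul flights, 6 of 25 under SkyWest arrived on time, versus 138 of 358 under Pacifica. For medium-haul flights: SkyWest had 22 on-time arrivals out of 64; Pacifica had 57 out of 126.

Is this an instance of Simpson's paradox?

Yes

Short-haul: SkyWest 93/165 = 56.4%, Pacifica 15/22 = 68.2% → Pacifica
Long-haul: SkyWest 6/25 = 24.0%, Pacifica 138/358 = 38.5% → Pacifica
Medium-haul: SkyWest 22/64 = 34.4%, Pacifica 57/126 = 45.2% → Pacifica
Overall: SkyWest 121/254 = 47.6%, Pacifica 210/506 = 41.5% → SkyWest
Pacifica wins each route group but SkyWest wins overall — the comparison reverses. Pacifica's flights skew toward long-haul, which has a lower base rate.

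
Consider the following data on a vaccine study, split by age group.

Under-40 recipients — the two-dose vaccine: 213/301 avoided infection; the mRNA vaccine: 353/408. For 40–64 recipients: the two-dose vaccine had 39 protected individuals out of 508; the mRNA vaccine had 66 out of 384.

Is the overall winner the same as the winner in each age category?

Yes

Under-40: the two-dose vaccine 213/301 = 70.8%, the mRNA vaccine 353/408 = 86.5% → the mRNA vaccine
40–64: the two-dose vaccine 39/508 = 7.7%, the mRNA vaccine 66/384 = 17.2% → the mRNA vaccine
Overall: the two-dose vaccine 252/809 = 31.1%, the mRNA vaccine 419/792 = 52.9% → the mRNA vaccine
The mRNA vaccine wins overall and in every age group — no reversal.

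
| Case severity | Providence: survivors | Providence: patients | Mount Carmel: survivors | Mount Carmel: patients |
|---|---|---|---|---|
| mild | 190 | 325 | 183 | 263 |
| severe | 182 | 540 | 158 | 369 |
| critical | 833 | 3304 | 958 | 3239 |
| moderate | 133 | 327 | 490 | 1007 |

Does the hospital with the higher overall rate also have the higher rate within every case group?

Mild: Providence 190/325 = 58.5%, Mount Carmel 183/263 = 69.6% → Mount Carmel
Severe: Providence 182/540 = 33.7%, Mount Carmel 158/369 = 42.8% → Mount Carmel
Critical: Providence 833/3304 = 25.2%, Mount Carmel 958/3239 = 29.6% → Mount Carmel
Moderate: Providence 133/327 = 40.7%, Mount Carmel 490/1007 = 48.7% → Mount Carmel
Overall: Providence 1338/4496 = 29.8%, Mount Carmel 1789/4878 = 36.7% → Mount Carmel
Mount Carmel wins overall and in every case group — no reversal.

Yes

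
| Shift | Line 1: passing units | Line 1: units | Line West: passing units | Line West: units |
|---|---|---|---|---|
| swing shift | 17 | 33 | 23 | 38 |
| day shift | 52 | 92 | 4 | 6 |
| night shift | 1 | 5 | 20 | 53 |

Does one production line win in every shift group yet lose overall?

Swing shift: Line 1 17/33 = 51.5%, Line West 23/38 = 60.5% → Line West
Day shift: Line 1 52/92 = 56.5%, Line West 4/6 = 66.7% → Line West
Night shift: Line 1 1/5 = 20.0%, Line West 20/53 = 37.7% → Line West
Overall: Line 1 70/130 = 53.8%, Line West 47/97 = 48.5% → Line 1
Line West wins each shift group but Line 1 wins overall — the comparison reverses. Line West's units skew toward night shift, which has a lower base rate.

Yes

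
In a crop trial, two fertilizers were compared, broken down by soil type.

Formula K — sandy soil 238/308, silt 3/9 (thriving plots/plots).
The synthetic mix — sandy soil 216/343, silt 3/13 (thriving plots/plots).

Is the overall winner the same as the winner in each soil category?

Sandy soil: Formula K 238/308 = 77.3%, the synthetic mix 216/343 = 63.0% → Formula K
Silt: Formula K 3/9 = 33.3%, the synthetic mix 3/13 = 23.1% → Formula K
Overall: Formula K 241/317 = 76.0%, the synthetic mix 219/356 = 61.5% → Formula K
Formula K wins overall and in every soil group — no reversal.

Yes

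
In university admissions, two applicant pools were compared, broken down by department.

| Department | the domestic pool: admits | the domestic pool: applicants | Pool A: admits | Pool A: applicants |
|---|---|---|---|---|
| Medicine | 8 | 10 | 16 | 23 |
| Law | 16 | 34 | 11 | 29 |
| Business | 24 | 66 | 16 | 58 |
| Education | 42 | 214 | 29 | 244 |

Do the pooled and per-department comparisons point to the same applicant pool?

Yes

Medicine: the domestic pool 8/10 = 80.0%, Pool A 16/23 = 69.6% → the domestic pool
Law: the domestic pool 16/34 = 47.1%, Pool A 11/29 = 37.9% → the domestic pool
Business: the domestic pool 24/66 = 36.4%, Pool A 16/58 = 27.6% → the domestic pool
Education: the domestic pool 42/214 = 19.6%, Pool A 29/244 = 11.9% → the domestic pool
Overall: the domestic pool 90/324 = 27.8%, Pool A 72/354 = 20.3% → the domestic pool
The domestic pool wins overall and in every department group — no reversal.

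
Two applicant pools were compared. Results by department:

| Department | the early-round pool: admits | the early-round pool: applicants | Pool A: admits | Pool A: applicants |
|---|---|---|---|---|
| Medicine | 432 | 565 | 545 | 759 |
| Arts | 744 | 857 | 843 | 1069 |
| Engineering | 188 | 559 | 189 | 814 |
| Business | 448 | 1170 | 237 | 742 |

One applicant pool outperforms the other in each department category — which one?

the early-round pool

Medicine: the early-round pool 432/565 = 76.5%, Pool A 545/759 = 71.8% → the early-round pool
Arts: the early-round pool 744/857 = 86.8%, Pool A 843/1069 = 78.9% → the early-round pool
Engineering: the early-round pool 188/559 = 33.6%, Pool A 189/814 = 23.2% → the early-round pool
Business: the early-round pool 448/1170 = 38.3%, Pool A 237/742 = 31.9% → the early-round pool
The early-round pool has the higher rate in all 4 groups.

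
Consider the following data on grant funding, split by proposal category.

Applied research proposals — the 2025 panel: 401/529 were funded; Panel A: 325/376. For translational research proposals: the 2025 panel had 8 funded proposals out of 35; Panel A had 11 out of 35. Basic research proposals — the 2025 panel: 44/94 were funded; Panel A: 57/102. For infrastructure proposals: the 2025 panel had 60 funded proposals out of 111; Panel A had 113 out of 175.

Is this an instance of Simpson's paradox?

No

Applied research: the 2025 panel 401/529 = 75.8%, Panel A 325/376 = 86.4% → Panel A
Translational research: the 2025 panel 8/35 = 22.9%, Panel A 11/35 = 31.4% → Panel A
Basic research: the 2025 panel 44/94 = 46.8%, Panel A 57/102 = 55.9% → Panel A
Infrastructure: the 2025 panel 60/111 = 54.1%, Panel A 113/175 = 64.6% → Panel A
Overall: the 2025 panel 513/769 = 66.7%, Panel A 506/688 = 73.5% → Panel A
Panel A wins overall and in every proposal group — no reversal.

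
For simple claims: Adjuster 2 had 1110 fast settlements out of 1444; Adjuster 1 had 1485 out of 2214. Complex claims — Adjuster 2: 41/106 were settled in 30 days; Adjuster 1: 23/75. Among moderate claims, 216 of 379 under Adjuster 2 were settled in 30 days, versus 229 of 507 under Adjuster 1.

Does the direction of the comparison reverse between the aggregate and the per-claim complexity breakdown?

Simple: Adjuster 2 1110/1444 = 76.9%, Adjuster 1 1485/2214 = 67.1% → Adjuster 2
Complex: Adjuster 2 41/106 = 38.7%, Adjuster 1 23/75 = 30.7% → Adjuster 2
Moderate: Adjuster 2 216/379 = 57.0%, Adjuster 1 229/507 = 45.2% → Adjuster 2
Overall: Adjuster 2 1367/1929 = 70.9%, Adjuster 1 1737/2796 = 62.1% → Adjuster 2
Adjuster 2 wins overall and in every claim group — no reversal.

No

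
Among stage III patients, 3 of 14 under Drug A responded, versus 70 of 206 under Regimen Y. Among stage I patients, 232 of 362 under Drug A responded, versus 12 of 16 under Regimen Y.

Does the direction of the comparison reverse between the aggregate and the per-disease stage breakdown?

Yes

Stage III: Drug A 3/14 = 21.4%, Regimen Y 70/206 = 34.0% → Regimen Y
Stage I: Drug A 232/362 = 64.1%, Regimen Y 12/16 = 75.0% → Regimen Y
Overall: Drug A 235/376 = 62.5%, Regimen Y 82/222 = 36.9% → Drug A
Regimen Y wins each disease group but Drug A wins overall — the comparison reverses. Regimen Y's patients skew toward stage III, which has a lower base rate.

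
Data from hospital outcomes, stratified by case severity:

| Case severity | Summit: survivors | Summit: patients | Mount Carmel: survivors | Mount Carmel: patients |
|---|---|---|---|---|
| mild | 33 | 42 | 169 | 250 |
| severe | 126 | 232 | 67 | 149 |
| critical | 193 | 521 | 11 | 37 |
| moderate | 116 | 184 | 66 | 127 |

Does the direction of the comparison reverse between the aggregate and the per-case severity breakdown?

Mild: Summit 33/42 = 78.6%, Mount Carmel 169/250 = 67.6% → Summit
Severe: Summit 126/232 = 54.3%, Mount Carmel 67/149 = 45.0% → Summit
Critical: Summit 193/521 = 37.0%, Mount Carmel 11/37 = 29.7% → Summit
Moderate: Summit 116/184 = 63.0%, Mount Carmel 66/127 = 52.0% → Summit
Overall: Summit 468/979 = 47.8%, Mount Carmel 313/563 = 55.6% → Mount Carmel
Summit wins each case group but Mount Carmel wins overall — the comparison reverses. Summit's patients skew toward critical, which has a lower base rate.

Yes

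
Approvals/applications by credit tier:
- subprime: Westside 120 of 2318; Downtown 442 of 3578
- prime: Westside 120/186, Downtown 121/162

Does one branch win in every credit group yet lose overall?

Subprime: Westside 120/2318 = 5.2%, Downtown 442/3578 = 12.4% → Downtown
Prime: Westside 120/186 = 64.5%, Downtown 121/162 = 74.7% → Downtown
Overall: Westside 240/2504 = 9.6%, Downtown 563/3740 = 15.1% → Downtown
Downtown wins overall and in every credit group — no reversal.

No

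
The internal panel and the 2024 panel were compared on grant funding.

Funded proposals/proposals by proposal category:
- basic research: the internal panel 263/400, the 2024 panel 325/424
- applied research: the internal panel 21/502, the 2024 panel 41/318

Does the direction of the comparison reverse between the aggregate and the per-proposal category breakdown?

No

Basic research: the internal panel 263/400 = 65.8%, the 2024 panel 325/424 = 76.7% → the 2024 panel
Applied research: the internal panel 21/502 = 4.2%, the 2024 panel 41/318 = 12.9% → the 2024 panel
Overall: the internal panel 284/902 = 31.5%, the 2024 panel 366/742 = 49.3% → the 2024 panel
The 2024 panel wins overall and in every proposal group — no reversal.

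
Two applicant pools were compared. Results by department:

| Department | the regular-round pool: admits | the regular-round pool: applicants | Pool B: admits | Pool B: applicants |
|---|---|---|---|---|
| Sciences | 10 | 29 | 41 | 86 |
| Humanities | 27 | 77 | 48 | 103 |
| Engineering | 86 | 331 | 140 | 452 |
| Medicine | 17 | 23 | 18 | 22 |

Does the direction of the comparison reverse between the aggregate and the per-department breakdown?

No

Sciences: the regular-round pool 10/29 = 34.5%, Pool B 41/86 = 47.7% → Pool B
Humanities: the regular-round pool 27/77 = 35.1%, Pool B 48/103 = 46.6% → Pool B
Engineering: the regular-round pool 86/331 = 26.0%, Pool B 140/452 = 31.0% → Pool B
Medicine: the regular-round pool 17/23 = 73.9%, Pool B 18/22 = 81.8% → Pool B
Overall: the regular-round pool 140/460 = 30.4%, Pool B 247/663 = 37.3% → Pool B
Pool B wins overall and in every department group — no reversal.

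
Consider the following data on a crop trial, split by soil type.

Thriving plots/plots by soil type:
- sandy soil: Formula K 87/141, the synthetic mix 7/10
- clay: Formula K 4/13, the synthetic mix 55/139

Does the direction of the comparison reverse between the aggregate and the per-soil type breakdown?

Yes

Sandy soil: Formula K 87/141 = 61.7%, the synthetic mix 7/10 = 70.0% → the synthetic mix
Clay: Formula K 4/13 = 30.8%, the synthetic mix 55/139 = 39.6% → the synthetic mix
Overall: Formula K 91/154 = 59.1%, the synthetic mix 62/149 = 41.6% → Formula K
The synthetic mix wins each soil group but Formula K wins overall — the comparison reverses. The synthetic mix's plots skew toward clay, which has a lower base rate.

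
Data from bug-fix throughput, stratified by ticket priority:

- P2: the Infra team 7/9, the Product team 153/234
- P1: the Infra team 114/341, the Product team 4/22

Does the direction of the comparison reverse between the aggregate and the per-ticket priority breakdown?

P2: the Infra team 7/9 = 77.8%, the Product team 153/234 = 65.4% → the Infra team
P1: the Infra team 114/341 = 33.4%, the Product team 4/22 = 18.2% → the Infra team
Overall: the Infra team 121/350 = 34.6%, the Product team 157/256 = 61.3% → the Product team
The Infra team wins each ticket group but the Product team wins overall — the comparison reverses. The Infra team's tickets skew toward P1, which has a lower base rate.

Yes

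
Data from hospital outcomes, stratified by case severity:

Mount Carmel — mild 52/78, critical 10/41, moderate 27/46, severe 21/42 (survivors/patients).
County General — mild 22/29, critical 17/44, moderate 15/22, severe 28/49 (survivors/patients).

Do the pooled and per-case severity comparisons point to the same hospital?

Mild: Mount Carmel 52/78 = 66.7%, County General 22/29 = 75.9% → County General
Critical: Mount Carmel 10/41 = 24.4%, County General 17/44 = 38.6% → County General
Moderate: Mount Carmel 27/46 = 58.7%, County General 15/22 = 68.2% → County General
Severe: Mount Carmel 21/42 = 50.0%, County General 28/49 = 57.1% → County General
Overall: Mount Carmel 110/207 = 53.1%, County General 82/144 = 56.9% → County General
County General wins overall and in every case group — no reversal.

Yes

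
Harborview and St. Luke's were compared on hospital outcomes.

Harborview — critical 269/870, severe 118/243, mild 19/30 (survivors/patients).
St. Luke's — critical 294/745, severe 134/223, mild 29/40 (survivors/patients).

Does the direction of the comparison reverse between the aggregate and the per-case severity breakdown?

No

Critical: Harborview 269/870 = 30.9%, St. Luke's 294/745 = 39.5% → St. Luke's
Severe: Harborview 118/243 = 48.6%, St. Luke's 134/223 = 60.1% → St. Luke's
Mild: Harborview 19/30 = 63.3%, St. Luke's 29/40 = 72.5% → St. Luke's
Overall: Harborview 406/1143 = 35.5%, St. Luke's 457/1008 = 45.3% → St. Luke's
St. Luke's wins overall and in every case group — no reversal.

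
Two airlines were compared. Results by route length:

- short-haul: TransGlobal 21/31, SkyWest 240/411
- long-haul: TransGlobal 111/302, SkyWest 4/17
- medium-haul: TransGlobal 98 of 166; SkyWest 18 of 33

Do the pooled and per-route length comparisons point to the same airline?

No

Short-haul: TransGlobal 21/31 = 67.7%, SkyWest 240/411 = 58.4% → TransGlobal
Long-haul: TransGlobal 111/302 = 36.8%, SkyWest 4/17 = 23.5% → TransGlobal
Medium-haul: TransGlobal 98/166 = 59.0%, SkyWest 18/33 = 54.5% → TransGlobal
Overall: TransGlobal 230/499 = 46.1%, SkyWest 262/461 = 56.8% → SkyWest
TransGlobal wins each route group but SkyWest wins overall — the comparison reverses. TransGlobal's flights skew toward long-haul, which has a lower base rate.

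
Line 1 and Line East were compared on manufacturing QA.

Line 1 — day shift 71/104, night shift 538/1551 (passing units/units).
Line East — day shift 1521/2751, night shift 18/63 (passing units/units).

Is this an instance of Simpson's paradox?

Day shift: Line 1 71/104 = 68.3%, Line East 1521/2751 = 55.3% → Line 1
Night shift: Line 1 538/1551 = 34.7%, Line East 18/63 = 28.6% → Line 1
Overall: Line 1 609/1655 = 36.8%, Line East 1539/2814 = 54.7% → Line East
Line 1 wins each shift group but Line East wins overall — the comparison reverses. Line 1's units skew toward night shift, which has a lower base rate.

Yes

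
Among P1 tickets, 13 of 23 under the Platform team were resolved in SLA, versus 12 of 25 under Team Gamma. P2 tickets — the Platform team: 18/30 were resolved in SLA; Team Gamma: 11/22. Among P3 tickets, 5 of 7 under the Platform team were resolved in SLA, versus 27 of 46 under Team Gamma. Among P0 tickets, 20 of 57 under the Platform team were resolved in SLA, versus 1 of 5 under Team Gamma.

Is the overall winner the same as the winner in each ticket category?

P1: the Platform team 13/23 = 56.5%, Team Gamma 12/25 = 48.0% → the Platform team
P2: the Platform team 18/30 = 60.0%, Team Gamma 11/22 = 50.0% → the Platform team
P3: the Platform team 5/7 = 71.4%, Team Gamma 27/46 = 58.7% → the Platform team
P0: the Platform team 20/57 = 35.1%, Team Gamma 1/5 = 20.0% → the Platform team
Overall: the Platform team 56/117 = 47.9%, Team Gamma 51/98 = 52.0% → Team Gamma
The Platform team wins each ticket group but Team Gamma wins overall — the comparison reverses. The Platform team's tickets skew toward P0, which has a lower base rate.

No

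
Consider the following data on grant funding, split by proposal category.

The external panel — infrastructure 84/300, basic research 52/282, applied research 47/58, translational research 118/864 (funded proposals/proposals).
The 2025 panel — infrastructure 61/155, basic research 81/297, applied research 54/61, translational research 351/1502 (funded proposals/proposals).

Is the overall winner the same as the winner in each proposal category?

Yes

Infrastructure: the external panel 84/300 = 28.0%, the 2025 panel 61/155 = 39.4% → the 2025 panel
Basic research: the external panel 52/282 = 18.4%, the 2025 panel 81/297 = 27.3% → the 2025 panel
Applied research: the external panel 47/58 = 81.0%, the 2025 panel 54/61 = 88.5% → the 2025 panel
Translational research: the external panel 118/864 = 13.7%, the 2025 panel 351/1502 = 23.4% → the 2025 panel
Overall: the external panel 301/1504 = 20.0%, the 2025 panel 547/2015 = 27.1% → the 2025 panel
The 2025 panel wins overall and in every proposal group — no reversal.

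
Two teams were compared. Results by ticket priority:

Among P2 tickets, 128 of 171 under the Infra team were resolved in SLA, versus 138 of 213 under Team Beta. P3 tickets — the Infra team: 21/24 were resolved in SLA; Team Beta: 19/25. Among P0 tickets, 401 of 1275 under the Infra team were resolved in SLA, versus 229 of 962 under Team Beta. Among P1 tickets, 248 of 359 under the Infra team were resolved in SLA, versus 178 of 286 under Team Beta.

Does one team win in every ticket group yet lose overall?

No

P2: the Infra team 128/171 = 74.9%, Team Beta 138/213 = 64.8% → the Infra team
P3: the Infra team 21/24 = 87.5%, Team Beta 19/25 = 76.0% → the Infra team
P0: the Infra team 401/1275 = 31.5%, Team Beta 229/962 = 23.8% → the Infra team
P1: the Infra team 248/359 = 69.1%, Team Beta 178/286 = 62.2% → the Infra team
Overall: the Infra team 798/1829 = 43.6%, Team Beta 564/1486 = 38.0% → the Infra team
The Infra team wins overall and in every ticket group — no reversal.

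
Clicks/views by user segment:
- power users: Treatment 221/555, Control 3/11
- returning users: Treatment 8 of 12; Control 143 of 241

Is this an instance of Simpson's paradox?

Power users: Treatment 221/555 = 39.8%, Control 3/11 = 27.3% → Treatment
Returning users: Treatment 8/12 = 66.7%, Control 143/241 = 59.3% → Treatment
Overall: Treatment 229/567 = 40.4%, Control 146/252 = 57.9% → Control
Treatment wins each user group but Control wins overall — the comparison reverses. Treatment's views skew toward power users, which has a lower base rate.

Yes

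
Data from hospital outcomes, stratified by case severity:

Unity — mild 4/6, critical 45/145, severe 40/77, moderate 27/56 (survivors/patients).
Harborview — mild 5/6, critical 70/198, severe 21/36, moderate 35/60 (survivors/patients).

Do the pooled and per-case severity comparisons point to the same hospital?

Mild: Unity 4/6 = 66.7%, Harborview 5/6 = 83.3% → Harborview
Critical: Unity 45/145 = 31.0%, Harborview 70/198 = 35.4% → Harborview
Severe: Unity 40/77 = 51.9%, Harborview 21/36 = 58.3% → Harborview
Moderate: Unity 27/56 = 48.2%, Harborview 35/60 = 58.3% → Harborview
Overall: Unity 116/284 = 40.8%, Harborview 131/300 = 43.7% → Harborview
Harborview wins overall and in every case group — no reversal.

Yes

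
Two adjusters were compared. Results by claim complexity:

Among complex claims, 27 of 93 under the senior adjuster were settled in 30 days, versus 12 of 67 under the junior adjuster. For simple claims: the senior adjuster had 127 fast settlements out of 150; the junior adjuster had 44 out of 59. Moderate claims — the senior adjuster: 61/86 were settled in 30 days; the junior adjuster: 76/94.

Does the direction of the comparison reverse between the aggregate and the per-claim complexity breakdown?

Complex: the senior adjuster 27/93 = 29.0%, the junior adjuster 12/67 = 17.9% → the senior adjuster
Simple: the senior adjuster 127/150 = 84.7%, the junior adjuster 44/59 = 74.6% → the senior adjuster
Moderate: the senior adjuster 61/86 = 70.9%, the junior adjuster 76/94 = 80.9% → the junior adjuster
Overall: the senior adjuster 215/329 = 65.3%, the junior adjuster 132/220 = 60.0% → the senior adjuster
Neither sweeps: the senior adjuster wins 2 of 3 groups, the junior adjuster wins 1. The senior adjuster wins overall but not every group — no Simpson reversal.

No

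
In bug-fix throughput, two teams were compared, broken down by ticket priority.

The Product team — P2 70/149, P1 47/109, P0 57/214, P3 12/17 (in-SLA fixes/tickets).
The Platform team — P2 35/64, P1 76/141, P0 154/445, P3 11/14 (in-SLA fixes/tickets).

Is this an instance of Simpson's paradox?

P2: the Product team 70/149 = 47.0%, the Platform team 35/64 = 54.7% → the Platform team
P1: the Product team 47/109 = 43.1%, the Platform team 76/141 = 53.9% → the Platform team
P0: the Product team 57/214 = 26.6%, the Platform team 154/445 = 34.6% → the Platform team
P3: the Product team 12/17 = 70.6%, the Platform team 11/14 = 78.6% → the Platform team
Overall: the Product team 186/489 = 38.0%, the Platform team 276/664 = 41.6% → the Platform team
The Platform team wins overall and in every ticket group — no reversal.

No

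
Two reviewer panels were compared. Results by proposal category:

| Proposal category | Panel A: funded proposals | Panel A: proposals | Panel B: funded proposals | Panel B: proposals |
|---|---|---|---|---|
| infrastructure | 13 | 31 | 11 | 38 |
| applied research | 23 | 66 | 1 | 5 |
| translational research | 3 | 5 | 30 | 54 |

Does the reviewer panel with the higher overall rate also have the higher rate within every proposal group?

No

Infrastructure: Panel A 13/31 = 41.9%, Panel B 11/38 = 28.9% → Panel A
Applied research: Panel A 23/66 = 34.8%, Panel B 1/5 = 20.0% → Panel A
Translational research: Panel A 3/5 = 60.0%, Panel B 30/54 = 55.6% → Panel A
Overall: Panel A 39/102 = 38.2%, Panel B 42/97 = 43.3% → Panel B
Panel A wins each proposal group but Panel B wins overall — the comparison reverses. Panel A's proposals skew toward applied research, which has a lower base rate.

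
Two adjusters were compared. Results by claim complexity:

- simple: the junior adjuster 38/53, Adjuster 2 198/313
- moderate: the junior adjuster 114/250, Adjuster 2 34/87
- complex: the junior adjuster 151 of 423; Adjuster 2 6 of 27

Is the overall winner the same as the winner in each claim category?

No

Simple: the junior adjuster 38/53 = 71.7%, Adjuster 2 198/313 = 63.3% → the junior adjuster
Moderate: the junior adjuster 114/250 = 45.6%, Adjuster 2 34/87 = 39.1% → the junior adjuster
Complex: the junior adjuster 151/423 = 35.7%, Adjuster 2 6/27 = 22.2% → the junior adjuster
Overall: the junior adjuster 303/726 = 41.7%, Adjuster 2 238/427 = 55.7% → Adjuster 2
The junior adjuster wins each claim group but Adjuster 2 wins overall — the comparison reverses. The junior adjuster's claims skew toward complex, which has a lower base rate.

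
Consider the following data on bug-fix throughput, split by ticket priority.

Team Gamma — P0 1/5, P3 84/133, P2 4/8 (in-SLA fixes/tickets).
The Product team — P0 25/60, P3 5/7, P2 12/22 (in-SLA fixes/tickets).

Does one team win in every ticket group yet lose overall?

Yes

P0: Team Gamma 1/5 = 20.0%, the Product team 25/60 = 41.7% → the Product team
P3: Team Gamma 84/133 = 63.2%, the Product team 5/7 = 71.4% → the Product team
P2: Team Gamma 4/8 = 50.0%, the Product team 12/22 = 54.5% → the Product team
Overall: Team Gamma 89/146 = 61.0%, the Product team 42/89 = 47.2% → Team Gamma
The Product team wins each ticket group but Team Gamma wins overall — the comparison reverses. The Product team's tickets skew toward P0, which has a lower base rate.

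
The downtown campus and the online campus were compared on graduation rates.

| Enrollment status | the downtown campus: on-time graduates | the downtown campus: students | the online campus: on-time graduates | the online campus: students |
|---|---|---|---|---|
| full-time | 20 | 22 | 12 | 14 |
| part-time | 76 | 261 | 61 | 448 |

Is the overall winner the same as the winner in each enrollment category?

Full-time: the downtown campus 20/22 = 90.9%, the online campus 12/14 = 85.7% → the downtown campus
Part-time: the downtown campus 76/261 = 29.1%, the online campus 61/448 = 13.6% → the downtown campus
Overall: the downtown campus 96/283 = 33.9%, the online campus 73/462 = 15.8% → the downtown campus
The downtown campus wins overall and in every enrollment group — no reversal.

Yes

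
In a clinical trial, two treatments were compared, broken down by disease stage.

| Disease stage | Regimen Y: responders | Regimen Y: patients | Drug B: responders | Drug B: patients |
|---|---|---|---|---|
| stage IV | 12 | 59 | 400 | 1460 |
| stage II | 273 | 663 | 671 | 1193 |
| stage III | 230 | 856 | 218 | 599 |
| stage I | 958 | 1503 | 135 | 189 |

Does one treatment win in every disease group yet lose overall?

Yes

Stage IV: Regimen Y 12/59 = 20.3%, Drug B 400/1460 = 27.4% → Drug B
Stage II: Regimen Y 273/663 = 41.2%, Drug B 671/1193 = 56.2% → Drug B
Stage III: Regimen Y 230/856 = 26.9%, Drug B 218/599 = 36.4% → Drug B
Stage I: Regimen Y 958/1503 = 63.7%, Drug B 135/189 = 71.4% → Drug B
Overall: Regimen Y 1473/3081 = 47.8%, Drug B 1424/3441 = 41.4% → Regimen Y
Drug B wins each disease group but Regimen Y wins overall — the comparison reverses. Drug B's patients skew toward stage IV, which has a lower base rate.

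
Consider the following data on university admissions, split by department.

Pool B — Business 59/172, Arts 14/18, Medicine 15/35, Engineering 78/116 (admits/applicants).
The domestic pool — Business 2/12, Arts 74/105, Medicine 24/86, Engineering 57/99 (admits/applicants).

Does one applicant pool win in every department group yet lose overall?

Yes

Business: Pool B 59/172 = 34.3%, the domestic pool 2/12 = 16.7% → Pool B
Arts: Pool B 14/18 = 77.8%, the domestic pool 74/105 = 70.5% → Pool B
Medicine: Pool B 15/35 = 42.9%, the domestic pool 24/86 = 27.9% → Pool B
Engineering: Pool B 78/116 = 67.2%, the domestic pool 57/99 = 57.6% → Pool B
Overall: Pool B 166/341 = 48.7%, the domestic pool 157/302 = 52.0% → the domestic pool
Pool B wins each department group but the domestic pool wins overall — the comparison reverses. Pool B's applicants skew toward Business, which has a lower base rate.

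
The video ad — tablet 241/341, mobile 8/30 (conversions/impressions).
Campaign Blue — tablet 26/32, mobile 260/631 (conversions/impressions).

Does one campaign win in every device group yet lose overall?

Tablet: the video ad 241/341 = 70.7%, Campaign Blue 26/32 = 81.2% → Campaign Blue
Mobile: the video ad 8/30 = 26.7%, Campaign Blue 260/631 = 41.2% → Campaign Blue
Overall: the video ad 249/371 = 67.1%, Campaign Blue 286/663 = 43.1% → the video ad
Campaign Blue wins each device group but the video ad wins overall — the comparison reverses. Campaign Blue's impressions skew toward mobile, which has a lower base rate.

Yes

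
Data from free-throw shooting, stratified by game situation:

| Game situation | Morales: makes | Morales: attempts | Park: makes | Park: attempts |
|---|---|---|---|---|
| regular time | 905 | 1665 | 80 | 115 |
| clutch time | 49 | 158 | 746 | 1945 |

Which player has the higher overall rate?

Regular time: Morales 905/1665 = 54.4%, Park 80/115 = 69.6% → Park
Clutch time: Morales 49/158 = 31.0%, Park 746/1945 = 38.4% → Park
Overall: Morales 954/1823 = 52.3%, Park 826/2060 = 40.1% → Morales
(Park wins every game group but Morales wins overall — Park's attempts skew toward the low-rate clutch time group.)

Morales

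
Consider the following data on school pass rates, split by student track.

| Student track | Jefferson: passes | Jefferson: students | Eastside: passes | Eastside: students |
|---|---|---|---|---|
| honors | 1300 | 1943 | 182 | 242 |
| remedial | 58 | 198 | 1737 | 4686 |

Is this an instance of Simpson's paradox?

Honors: Jefferson 1300/1943 = 66.9%, Eastside 182/242 = 75.2% → Eastside
Remedial: Jefferson 58/198 = 29.3%, Eastside 1737/4686 = 37.1% → Eastside
Overall: Jefferson 1358/2141 = 63.4%, Eastside 1919/4928 = 38.9% → Jefferson
Eastside wins each student group but Jefferson wins overall — the comparison reverses. Eastside's students skew toward remedial, which has a lower base rate.

Yes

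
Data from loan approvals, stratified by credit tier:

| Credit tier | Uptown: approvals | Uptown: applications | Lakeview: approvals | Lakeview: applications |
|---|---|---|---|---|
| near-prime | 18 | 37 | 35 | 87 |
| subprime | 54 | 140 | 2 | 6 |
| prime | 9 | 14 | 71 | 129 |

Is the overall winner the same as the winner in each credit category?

Near-prime: Uptown 18/37 = 48.6%, Lakeview 35/87 = 40.2% → Uptown
Subprime: Uptown 54/140 = 38.6%, Lakeview 2/6 = 33.3% → Uptown
Prime: Uptown 9/14 = 64.3%, Lakeview 71/129 = 55.0% → Uptown
Overall: Uptown 81/191 = 42.4%, Lakeview 108/222 = 48.6% → Lakeview
Uptown wins each credit group but Lakeview wins overall — the comparison reverses. Uptown's applications skew toward subprime, which has a lower base rate.

No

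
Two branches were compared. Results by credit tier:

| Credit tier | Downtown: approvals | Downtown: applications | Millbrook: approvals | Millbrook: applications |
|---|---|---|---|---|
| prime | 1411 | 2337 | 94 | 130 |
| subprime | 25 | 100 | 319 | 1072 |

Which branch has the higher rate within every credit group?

Millbrook

Prime: Downtown 1411/2337 = 60.4%, Millbrook 94/130 = 72.3% → Millbrook
Subprime: Downtown 25/100 = 25.0%, Millbrook 319/1072 = 29.8% → Millbrook
Millbrook has the higher rate in both groups.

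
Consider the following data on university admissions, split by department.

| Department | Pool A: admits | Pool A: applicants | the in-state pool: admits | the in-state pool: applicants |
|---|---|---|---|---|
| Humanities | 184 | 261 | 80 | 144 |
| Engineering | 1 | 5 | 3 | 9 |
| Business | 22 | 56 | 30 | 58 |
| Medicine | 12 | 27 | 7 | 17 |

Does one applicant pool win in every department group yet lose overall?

No

Humanities: Pool A 184/261 = 70.5%, the in-state pool 80/144 = 55.6% → Pool A
Engineering: Pool A 1/5 = 20.0%, the in-state pool 3/9 = 33.3% → the in-state pool
Business: Pool A 22/56 = 39.3%, the in-state pool 30/58 = 51.7% → the in-state pool
Medicine: Pool A 12/27 = 44.4%, the in-state pool 7/17 = 41.2% → Pool A
Overall: Pool A 219/349 = 62.8%, the in-state pool 120/228 = 52.6% → Pool A
Neither sweeps: Pool A wins 2 of 4 groups, the in-state pool wins 2. Pool A wins overall but not every group — no Simpson reversal.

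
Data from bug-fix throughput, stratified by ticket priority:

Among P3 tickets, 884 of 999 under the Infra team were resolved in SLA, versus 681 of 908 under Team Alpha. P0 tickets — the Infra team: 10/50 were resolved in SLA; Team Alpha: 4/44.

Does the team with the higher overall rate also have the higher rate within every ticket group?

Yes

P3: the Infra team 884/999 = 88.5%, Team Alpha 681/908 = 75.0% → the Infra team
P0: the Infra team 10/50 = 20.0%, Team Alpha 4/44 = 9.1% → the Infra team
Overall: the Infra team 894/1049 = 85.2%, Team Alpha 685/952 = 72.0% → the Infra team
The Infra team wins overall and in every ticket group — no reversal.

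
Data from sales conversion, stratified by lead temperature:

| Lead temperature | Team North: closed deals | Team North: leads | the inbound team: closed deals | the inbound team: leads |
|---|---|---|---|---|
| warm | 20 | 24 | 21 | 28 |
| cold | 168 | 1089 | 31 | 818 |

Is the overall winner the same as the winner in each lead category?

Yes

Warm: Team North 20/24 = 83.3%, the inbound team 21/28 = 75.0% → Team North
Cold: Team North 168/1089 = 15.4%, the inbound team 31/818 = 3.8% → Team North
Overall: Team North 188/1113 = 16.9%, the inbound team 52/846 = 6.1% → Team North
Team North wins overall and in every lead group — no reversal.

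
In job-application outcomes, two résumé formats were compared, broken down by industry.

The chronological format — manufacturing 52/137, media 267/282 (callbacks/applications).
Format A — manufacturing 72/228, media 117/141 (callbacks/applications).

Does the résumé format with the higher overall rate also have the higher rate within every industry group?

Manufacturing: the chronological format 52/137 = 38.0%, Format A 72/228 = 31.6% → the chronological format
Media: the chronological format 267/282 = 94.7%, Format A 117/141 = 83.0% → the chronological format
Overall: the chronological format 319/419 = 76.1%, Format A 189/369 = 51.2% → the chronological format
The chronological format wins overall and in every industry group — no reversal.

Yes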